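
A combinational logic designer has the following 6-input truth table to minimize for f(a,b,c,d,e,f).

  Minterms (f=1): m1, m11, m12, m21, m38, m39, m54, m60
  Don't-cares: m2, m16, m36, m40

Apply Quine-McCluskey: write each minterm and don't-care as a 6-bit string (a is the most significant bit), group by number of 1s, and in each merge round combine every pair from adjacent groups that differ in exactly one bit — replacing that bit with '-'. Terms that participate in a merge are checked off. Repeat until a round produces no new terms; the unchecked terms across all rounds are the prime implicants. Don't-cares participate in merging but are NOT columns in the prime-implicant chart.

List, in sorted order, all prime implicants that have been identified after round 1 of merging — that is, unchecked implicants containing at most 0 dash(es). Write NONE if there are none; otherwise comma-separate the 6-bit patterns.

000001, 000010, 001011, 001100, 010000, 010101, 101000, 111100

size-2^0 implicants → 000001  000010  001011  001100  010000  010101  100100(✓)  100110(✓)  100111(✓)  101000  110110(✓)  111100
size-2^1 implicants → 1-0110  1001-0  10011-
Unchecked terms (primes): 000001, 000010, 001011, 001100, 010000, 010101, 1-0110, 1001-0, 10011-, 101000, 111100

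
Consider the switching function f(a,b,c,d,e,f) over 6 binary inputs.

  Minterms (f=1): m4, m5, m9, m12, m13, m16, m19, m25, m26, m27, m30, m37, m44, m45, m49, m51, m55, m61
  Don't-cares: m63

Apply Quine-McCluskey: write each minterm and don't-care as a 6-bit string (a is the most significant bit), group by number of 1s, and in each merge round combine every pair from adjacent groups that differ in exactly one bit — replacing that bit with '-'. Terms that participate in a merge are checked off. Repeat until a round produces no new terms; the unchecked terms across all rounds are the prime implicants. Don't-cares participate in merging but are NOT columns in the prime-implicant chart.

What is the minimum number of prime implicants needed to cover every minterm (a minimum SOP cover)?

10

[col 0] 000100*, 000101*, 001001*, 001100*, 001101*, 010000, 010011*, 011001*, 011010*, 011011*, 011110*, 100101*, 101100*, 101101*, 110001*, 110011*, 110111*, 111101*, 111111*
[col 1] -00101*, -01100*, -01101*, -10011, 0-1001, 00-100*, 00-101*, 00010-*, 001-01, 00110-*, 01-011, 011-10, 0110-1, 01101-, 1-1101, 10-101*, 10110-*, 11-111, 110-11, 1100-1, 1111-1
[col 2] -0-101, -0110-, 00-10-
Prime implicants: -0-101, -0110-, -10011, 0-1001, 00-10-, 001-01, 01-011, 010000, 011-10, 0110-1, 01101-, 1-1101, 11-111, 110-11, 1100-1, 1111-1
PI chart (minterm → PIs covering it):
  4 | 00-10-  (sole → essential)
  5 | -0-101,00-10-
  9 | 0-1001,001-01
  12 | -0110-,00-10-
  13 | -0-101,-0110-,00-10-,001-01
  16 | 010000  (sole → essential)
  19 | -10011,01-011
  25 | 0-1001,0110-1
  26 | 011-10,01101-
  27 | 01-011,0110-1,01101-
  30 | 011-10  (sole → essential)
  37 | -0-101  (sole → essential)
  44 | -0110-  (sole → essential)
  45 | -0-101,-0110-,1-1101
  49 | 1100-1  (sole → essential)
  51 | -10011,110-11,1100-1
  55 | 11-111,110-11
  61 | 1-1101,1111-1
Essential prime implicants: -0-101, -0110-, 00-10-, 010000, 011-10, 1100-1
Petrick residual → 0-1001, 01-011, 1-1101, 11-111
Minimum SOP uses 10 PIs: b'de'f + b'cde' + a'cd'e'f + a'b'de' + a'bd'ef + a'bc'd'e'f' + a'bcef' + acde'f + abdef + abc'd'f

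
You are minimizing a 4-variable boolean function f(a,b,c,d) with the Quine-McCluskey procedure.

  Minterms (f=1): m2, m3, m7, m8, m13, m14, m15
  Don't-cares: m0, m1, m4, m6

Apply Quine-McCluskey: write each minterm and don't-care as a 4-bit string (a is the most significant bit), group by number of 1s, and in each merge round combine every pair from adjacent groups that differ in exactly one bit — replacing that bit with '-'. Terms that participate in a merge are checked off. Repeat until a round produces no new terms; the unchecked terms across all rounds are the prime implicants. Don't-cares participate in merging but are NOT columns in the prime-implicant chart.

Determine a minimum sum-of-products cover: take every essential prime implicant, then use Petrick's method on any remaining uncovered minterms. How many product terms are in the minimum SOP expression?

Round 0: 0000✓ 0001✓ 0010✓ 0011✓ 0100✓ 0110✓ 0111✓ 1000✓ 1101✓ 1110✓ 1111✓
Round 1: -000 -110✓ -111✓ 0-00✓ 0-10✓ 0-11✓ 00-0✓ 00-1✓ 000-✓ 001-✓ 01-0✓ 011-✓ 11-1 111-✓
Round 2: -11- 0--0 0-1- 00--
PIs = {-000, -11-, 0--0, 0-1-, 00--, 11-1}
Coverage chart:
  m2: 0--0,0-1-,00--
  m3: 0-1-,00--
  m7: -11-,0-1-
  m8: -000 ←essential
  m13: 11-1 ←essential
  m14: -11- ←essential
  m15: -11-,11-1
Essential: -000, -11-, 11-1
Petrick residual → 0-1-
Min cover (4 terms): b'c'd' + bc + a'c + abd

4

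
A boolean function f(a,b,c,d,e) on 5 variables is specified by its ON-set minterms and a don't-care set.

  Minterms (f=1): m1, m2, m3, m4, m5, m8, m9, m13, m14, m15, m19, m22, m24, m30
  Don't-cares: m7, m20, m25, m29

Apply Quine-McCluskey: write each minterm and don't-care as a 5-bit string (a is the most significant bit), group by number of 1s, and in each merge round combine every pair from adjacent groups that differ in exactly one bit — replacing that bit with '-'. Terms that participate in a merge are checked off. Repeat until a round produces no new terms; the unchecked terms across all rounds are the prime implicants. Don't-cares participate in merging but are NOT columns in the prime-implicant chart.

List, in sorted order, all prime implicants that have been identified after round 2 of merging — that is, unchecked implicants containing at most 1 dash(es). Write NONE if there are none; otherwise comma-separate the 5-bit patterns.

[col 0] 00001*, 00010*, 00011*, 00100*, 00101*, 00111*, 01000*, 01001*, 01101*, 01110*, 01111*, 10011*, 10100*, 10110*, 11000*, 11001*, 11101*, 11110*
[col 1] -0011, -0100, -1000*, -1001*, -1101*, -1110, 0-001*, 0-101*, 0-111*, 00-01*, 00-11*, 000-1*, 0001-, 001-1*, 0010-, 01-01*, 0100-*, 011-1*, 0111-, 1-110, 101-0, 11-01*, 1100-*
[col 2] -1-01, -100-, 0--01, 0-1-1, 00--1
Prime implicants: -0011, -0100, -1-01, -100-, -1110, 0--01, 0-1-1, 00--1, 0001-, 0010-, 0111-, 1-110, 101-0

-0011, -0100, -1110, 0001-, 0010-, 0111-, 1-110, 101-0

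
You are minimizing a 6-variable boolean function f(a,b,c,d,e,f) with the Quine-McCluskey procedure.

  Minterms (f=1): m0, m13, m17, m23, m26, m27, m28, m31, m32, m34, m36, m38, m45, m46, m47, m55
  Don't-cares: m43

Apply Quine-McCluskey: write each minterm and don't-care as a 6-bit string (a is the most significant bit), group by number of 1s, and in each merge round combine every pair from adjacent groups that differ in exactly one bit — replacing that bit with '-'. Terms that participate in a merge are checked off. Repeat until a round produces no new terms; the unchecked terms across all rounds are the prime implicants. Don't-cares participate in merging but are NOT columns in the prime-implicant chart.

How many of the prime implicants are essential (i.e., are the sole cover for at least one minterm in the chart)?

7

Round 0: 000000✓ 001101✓ 010001 010111✓ 011010✓ 011011✓ 011100 011111✓ 100000✓ 100010✓ 100100✓ 100110✓ 101011✓ 101101✓ 101110✓ 101111✓ 110111✓
Round 1: -00000 -01101 -10111 01-111 011-11 01101- 10-110 100-00✓ 100-10✓ 1000-0✓ 1001-0✓ 101-11 1011-1 10111-
Round 2: 100--0
PIs = {-00000, -01101, -10111, 01-111, 010001, 011-11, 01101-, 011100, 10-110, 100--0, 101-11, 1011-1, 10111-}
Coverage chart:
  m0: -00000 ←essential
  m13: -01101 ←essential
  m17: 010001 ←essential
  m23: -10111,01-111
  m26: 01101- ←essential
  m27: 011-11,01101-
  m28: 011100 ←essential
  m31: 01-111,011-11
  m32: -00000,100--0
  m34: 100--0 ←essential
  m36: 100--0 ←essential
  m38: 10-110,100--0
  m45: -01101,1011-1
  m46: 10-110,10111-
  m47: 101-11,1011-1,10111-
  m55: -10111 ←essential
Essential: -00000, -01101, -10111, 010001, 01101-, 011100, 100--0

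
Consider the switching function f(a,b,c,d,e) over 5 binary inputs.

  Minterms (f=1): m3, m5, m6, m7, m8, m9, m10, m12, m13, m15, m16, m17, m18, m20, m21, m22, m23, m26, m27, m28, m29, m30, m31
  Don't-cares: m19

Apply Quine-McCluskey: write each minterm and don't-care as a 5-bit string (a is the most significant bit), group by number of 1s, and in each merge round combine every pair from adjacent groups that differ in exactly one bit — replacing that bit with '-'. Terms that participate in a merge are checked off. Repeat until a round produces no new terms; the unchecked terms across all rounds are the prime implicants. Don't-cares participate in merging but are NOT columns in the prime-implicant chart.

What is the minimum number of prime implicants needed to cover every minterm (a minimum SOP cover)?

[col 0] 00011*, 00101*, 00110*, 00111*, 01000*, 01001*, 01010*, 01100*, 01101*, 01111*, 10000*, 10001*, 10010*, 10011*, 10100*, 10101*, 10110*, 10111*, 11010*, 11011*, 11100*, 11101*, 11110*, 11111*
[col 1] -0011*, -0101*, -0110*, -0111*, -1010, -1100*, -1101*, -1111*, 0-101*, 0-111*, 00-11*, 001-1*, 0011-*, 01-00*, 01-01*, 010-0, 0100-*, 011-1*, 0110-*, 1-010*, 1-011*, 1-100*, 1-101*, 1-110*, 1-111*, 10-00*, 10-01*, 10-10*, 10-11*, 100-0*, 100-1*, 1000-*, 1001-*, 101-0*, 101-1*, 1010-*, 1011-*, 11-10*, 11-11*, 1101-*, 111-0*, 111-1*, 1110-*, 1111-*
[col 2] --101*, --111*, -0-11, -01-1*, -011-, -11-1*, -110-, 0-1-1*, 01-0-, 1--10*, 1--11*, 1-01-*, 1-1-0*, 1-1-1*, 1-10-*, 1-11-*, 10--0*, 10--1*, 10-0-*, 10-1-*, 100--*, 101--*, 11-1-*, 111--*
[col 3] --1-1, 1--1-, 1-1--, 10---
Prime implicants: --1-1, -0-11, -011-, -1010, -110-, 01-0-, 010-0, 1--1-, 1-1--, 10---
PI chart (minterm → PIs covering it):
  3 | -0-11  (sole → essential)
  5 | --1-1  (sole → essential)
  6 | -011-  (sole → essential)
  7 | --1-1,-0-11,-011-
  8 | 01-0-,010-0
  9 | 01-0-  (sole → essential)
  10 | -1010,010-0
  12 | -110-,01-0-
  13 | --1-1,-110-,01-0-
  15 | --1-1  (sole → essential)
  16 | 10---  (sole → essential)
  17 | 10---  (sole → essential)
  18 | 1--1-,10---
  20 | 1-1--,10---
  21 | --1-1,1-1--,10---
  22 | -011-,1--1-,1-1--,10---
  23 | --1-1,-0-11,-011-,1--1-,1-1--,10---
  26 | -1010,1--1-
  27 | 1--1-  (sole → essential)
  28 | -110-,1-1--
  29 | --1-1,-110-,1-1--
  30 | 1--1-,1-1--
  31 | --1-1,1--1-,1-1--
Essential prime implicants: --1-1, -0-11, -011-, 01-0-, 1--1-, 10---
Petrick residual → -1010, -110-
Minimum SOP uses 8 PIs: ce + b'de + b'cd + bc'de' + bcd' + a'bd' + ad + ab'

8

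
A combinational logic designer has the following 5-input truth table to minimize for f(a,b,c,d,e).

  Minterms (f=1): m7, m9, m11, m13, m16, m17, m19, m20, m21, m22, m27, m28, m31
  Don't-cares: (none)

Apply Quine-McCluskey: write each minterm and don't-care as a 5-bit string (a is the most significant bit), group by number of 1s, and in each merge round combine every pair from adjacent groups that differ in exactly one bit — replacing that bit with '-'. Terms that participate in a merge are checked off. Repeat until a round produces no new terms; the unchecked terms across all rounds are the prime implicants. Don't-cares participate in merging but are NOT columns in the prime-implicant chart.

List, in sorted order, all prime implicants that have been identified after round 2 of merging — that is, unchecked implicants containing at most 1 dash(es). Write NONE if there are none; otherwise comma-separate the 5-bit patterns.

Round 0: 00111 01001✓ 01011✓ 01101✓ 10000✓ 10001✓ 10011✓ 10100✓ 10101✓ 10110✓ 11011✓ 11100✓ 11111✓
Round 1: -1011 01-01 010-1 1-011 1-100 10-00✓ 10-01✓ 100-1 1000-✓ 101-0 1010-✓ 11-11
Round 2: 10-0-
PIs = {-1011, 00111, 01-01, 010-1, 1-011, 1-100, 10-0-, 100-1, 101-0, 11-11}

-1011, 00111, 01-01, 010-1, 1-011, 1-100, 100-1, 101-0, 11-11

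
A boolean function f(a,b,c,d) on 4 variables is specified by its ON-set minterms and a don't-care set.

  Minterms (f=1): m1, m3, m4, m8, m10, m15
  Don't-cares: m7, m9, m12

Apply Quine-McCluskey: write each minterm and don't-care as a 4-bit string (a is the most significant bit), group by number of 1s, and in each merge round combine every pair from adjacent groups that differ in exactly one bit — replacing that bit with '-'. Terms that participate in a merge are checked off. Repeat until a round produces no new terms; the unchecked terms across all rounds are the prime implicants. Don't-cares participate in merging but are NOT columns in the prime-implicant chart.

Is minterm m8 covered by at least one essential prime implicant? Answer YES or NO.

[col 0] 0001*, 0011*, 0100*, 0111*, 1000*, 1001*, 1010*, 1100*, 1111*
[col 1] -001, -100, -111, 0-11, 00-1, 1-00, 10-0, 100-
Prime implicants: -001, -100, -111, 0-11, 00-1, 1-00, 10-0, 100-
PI chart (minterm → PIs covering it):
  1 | -001,00-1
  3 | 0-11,00-1
  4 | -100  (sole → essential)
  8 | 1-00,10-0,100-
  10 | 10-0  (sole → essential)
  15 | -111  (sole → essential)
Essential prime implicants: -100, -111, 10-0

YES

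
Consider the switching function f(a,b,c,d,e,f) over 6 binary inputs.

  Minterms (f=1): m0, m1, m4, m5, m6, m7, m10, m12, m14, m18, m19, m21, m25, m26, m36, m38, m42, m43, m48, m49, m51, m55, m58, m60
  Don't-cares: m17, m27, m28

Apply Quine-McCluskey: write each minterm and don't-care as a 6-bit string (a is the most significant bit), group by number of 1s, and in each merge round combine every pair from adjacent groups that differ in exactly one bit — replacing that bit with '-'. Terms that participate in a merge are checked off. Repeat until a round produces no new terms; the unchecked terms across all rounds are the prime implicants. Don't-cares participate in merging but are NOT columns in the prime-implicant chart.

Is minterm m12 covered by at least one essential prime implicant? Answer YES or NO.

NO

size-2^0 implicants → 000000(✓)  000001(✓)  000100(✓)  000101(✓)  000110(✓)  000111(✓)  001010(✓)  001100(✓)  001110(✓)  010001(✓)  010010(✓)  010011(✓)  010101(✓)  011001(✓)  011010(✓)  011011(✓)  011100(✓)  100100(✓)  100110(✓)  101010(✓)  101011(✓)  110000(✓)  110001(✓)  110011(✓)  110111(✓)  111010(✓)  111100(✓)
size-2^1 implicants → -00100(✓)  -00110(✓)  -01010(✓)  -10001(✓)  -10011(✓)  -11010(✓)  -11100  0-0001(✓)  0-0101(✓)  0-1010(✓)  0-1100  00-100(✓)  00-110(✓)  000-00(✓)  000-01(✓)  00000-(✓)  0001-0(✓)  0001-1(✓)  00010-(✓)  00011-(✓)  001-10  0011-0(✓)  01-001(✓)  01-010(✓)  01-011(✓)  010-01(✓)  0100-1(✓)  01001-(✓)  0110-1(✓)  01101-(✓)  1-1010(✓)  1001-0(✓)  10101-  110-11  1100-1(✓)  11000-
size-2^2 implicants → --1010  -001-0  -100-1  0-0-01  00-1-0  000-0-  0001--  01-0-1  01-01-
Unchecked terms (primes): --1010, -001-0, -100-1, -11100, 0-0-01, 0-1100, 00-1-0, 000-0-, 0001--, 001-10, 01-0-1, 01-01-, 10101-, 110-11, 11000-
Minterm coverage:
  m0 ⊆ 000-0- [E]
  m1 ⊆ 0-0-01,000-0-
  m4 ⊆ -001-0,00-1-0,000-0-,0001--
  m5 ⊆ 0-0-01,000-0-,0001--
  m6 ⊆ -001-0,00-1-0,0001--
  m7 ⊆ 0001-- [E]
  m10 ⊆ --1010,001-10
  m12 ⊆ 0-1100,00-1-0
  m14 ⊆ 00-1-0,001-10
  m18 ⊆ 01-01- [E]
  m19 ⊆ -100-1,01-0-1,01-01-
  m21 ⊆ 0-0-01 [E]
  m25 ⊆ 01-0-1 [E]
  m26 ⊆ --1010,01-01-
  m36 ⊆ -001-0 [E]
  m38 ⊆ -001-0 [E]
  m42 ⊆ --1010,10101-
  m43 ⊆ 10101- [E]
  m48 ⊆ 11000- [E]
  m49 ⊆ -100-1,11000-
  m51 ⊆ -100-1,110-11
  m55 ⊆ 110-11 [E]
  m58 ⊆ --1010 [E]
  m60 ⊆ -11100 [E]
E = {--1010, -001-0, -11100, 0-0-01, 000-0-, 0001--, 01-0-1, 01-01-, 10101-, 110-11, 11000-}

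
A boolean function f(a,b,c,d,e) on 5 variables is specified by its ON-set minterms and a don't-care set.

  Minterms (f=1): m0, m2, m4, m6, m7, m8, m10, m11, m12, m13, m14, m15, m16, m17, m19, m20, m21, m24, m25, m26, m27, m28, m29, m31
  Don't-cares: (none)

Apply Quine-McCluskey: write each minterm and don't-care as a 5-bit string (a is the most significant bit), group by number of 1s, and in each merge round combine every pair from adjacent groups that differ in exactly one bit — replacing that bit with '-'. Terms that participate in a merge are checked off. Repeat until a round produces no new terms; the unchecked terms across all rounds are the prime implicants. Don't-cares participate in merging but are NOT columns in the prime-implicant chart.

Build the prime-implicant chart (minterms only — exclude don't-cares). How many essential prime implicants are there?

4

size-2^0 implicants → 00000(✓)  00010(✓)  00100(✓)  00110(✓)  00111(✓)  01000(✓)  01010(✓)  01011(✓)  01100(✓)  01101(✓)  01110(✓)  01111(✓)  10000(✓)  10001(✓)  10011(✓)  10100(✓)  10101(✓)  11000(✓)  11001(✓)  11010(✓)  11011(✓)  11100(✓)  11101(✓)  11111(✓)
size-2^1 implicants → -0000(✓)  -0100(✓)  -1000(✓)  -1010(✓)  -1011(✓)  -1100(✓)  -1101(✓)  -1111(✓)  0-000(✓)  0-010(✓)  0-100(✓)  0-110(✓)  0-111(✓)  00-00(✓)  00-10(✓)  000-0(✓)  001-0(✓)  0011-(✓)  01-00(✓)  01-10(✓)  01-11(✓)  010-0(✓)  0101-(✓)  011-0(✓)  011-1(✓)  0110-(✓)  0111-(✓)  1-000(✓)  1-001(✓)  1-011(✓)  1-100(✓)  1-101(✓)  10-00(✓)  10-01(✓)  100-1(✓)  1000-(✓)  1010-(✓)  11-00(✓)  11-01(✓)  11-11(✓)  110-0(✓)  110-1(✓)  1100-(✓)  1101-(✓)  111-1(✓)  1110-(✓)
size-2^2 implicants → --000(✓)  --100(✓)  -0-00(✓)  -1-00(✓)  -1-11  -10-0  -101-  -11-1  -110-  0--00(✓)  0--10(✓)  0-0-0(✓)  0-1-0(✓)  0-11-  00--0(✓)  01--0(✓)  01-1-  011--  1--00(✓)  1--01(✓)  1-0-1  1-00-(✓)  1-10-(✓)  10-0-(✓)  11--1  11-0-(✓)  110--
size-2^3 implicants → ---00  0---0  1--0-
Unchecked terms (primes): ---00, -1-11, -10-0, -101-, -11-1, -110-, 0---0, 0-11-, 01-1-, 011--, 1--0-, 1-0-1, 11--1, 110--
Minterm coverage:
  m0 ⊆ ---00,0---0
  m2 ⊆ 0---0 [E]
  m4 ⊆ ---00,0---0
  m6 ⊆ 0---0,0-11-
  m7 ⊆ 0-11- [E]
  m8 ⊆ ---00,-10-0,0---0
  m10 ⊆ -10-0,-101-,0---0,01-1-
  m11 ⊆ -1-11,-101-,01-1-
  m12 ⊆ ---00,-110-,0---0,011--
  m13 ⊆ -11-1,-110-,011--
  m14 ⊆ 0---0,0-11-,01-1-,011--
  m15 ⊆ -1-11,-11-1,0-11-,01-1-,011--
  m16 ⊆ ---00,1--0-
  m17 ⊆ 1--0-,1-0-1
  m19 ⊆ 1-0-1 [E]
  m20 ⊆ ---00,1--0-
  m21 ⊆ 1--0- [E]
  m24 ⊆ ---00,-10-0,1--0-,110--
  m25 ⊆ 1--0-,1-0-1,11--1,110--
  m26 ⊆ -10-0,-101-,110--
  m27 ⊆ -1-11,-101-,1-0-1,11--1,110--
  m28 ⊆ ---00,-110-,1--0-
  m29 ⊆ -11-1,-110-,1--0-,11--1
  m31 ⊆ -1-11,-11-1,11--1
E = {0---0, 0-11-, 1--0-, 1-0-1}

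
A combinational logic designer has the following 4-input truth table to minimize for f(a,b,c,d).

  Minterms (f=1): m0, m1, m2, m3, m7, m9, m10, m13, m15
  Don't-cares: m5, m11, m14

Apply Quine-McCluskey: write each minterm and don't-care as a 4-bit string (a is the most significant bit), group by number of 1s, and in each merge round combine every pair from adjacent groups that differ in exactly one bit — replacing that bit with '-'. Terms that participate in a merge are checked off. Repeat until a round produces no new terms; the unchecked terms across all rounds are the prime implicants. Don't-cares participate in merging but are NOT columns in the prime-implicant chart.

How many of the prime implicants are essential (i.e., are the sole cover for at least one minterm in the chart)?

2

size-2^0 implicants → 0000(✓)  0001(✓)  0010(✓)  0011(✓)  0101(✓)  0111(✓)  1001(✓)  1010(✓)  1011(✓)  1101(✓)  1110(✓)  1111(✓)
size-2^1 implicants → -001(✓)  -010(✓)  -011(✓)  -101(✓)  -111(✓)  0-01(✓)  0-11(✓)  00-0(✓)  00-1(✓)  000-(✓)  001-(✓)  01-1(✓)  1-01(✓)  1-10(✓)  1-11(✓)  10-1(✓)  101-(✓)  11-1(✓)  111-(✓)
size-2^2 implicants → --01(✓)  --11(✓)  -0-1(✓)  -01-  -1-1(✓)  0--1(✓)  00--  1--1(✓)  1-1-
size-2^3 implicants → ---1
Unchecked terms (primes): ---1, -01-, 00--, 1-1-
Minterm coverage:
  m0 ⊆ 00-- [E]
  m1 ⊆ ---1,00--
  m2 ⊆ -01-,00--
  m3 ⊆ ---1,-01-,00--
  m7 ⊆ ---1 [E]
  m9 ⊆ ---1 [E]
  m10 ⊆ -01-,1-1-
  m13 ⊆ ---1 [E]
  m15 ⊆ ---1,1-1-
E = {---1, 00--}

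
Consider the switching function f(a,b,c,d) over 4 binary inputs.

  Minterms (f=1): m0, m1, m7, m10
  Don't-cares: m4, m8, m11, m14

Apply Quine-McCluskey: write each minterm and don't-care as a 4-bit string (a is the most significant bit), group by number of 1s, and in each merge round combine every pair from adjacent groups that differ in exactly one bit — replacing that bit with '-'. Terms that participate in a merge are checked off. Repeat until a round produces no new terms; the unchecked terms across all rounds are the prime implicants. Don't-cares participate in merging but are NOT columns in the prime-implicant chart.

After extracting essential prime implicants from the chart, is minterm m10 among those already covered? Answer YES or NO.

NO

size-2^0 implicants → 0000(✓)  0001(✓)  0100(✓)  0111  1000(✓)  1010(✓)  1011(✓)  1110(✓)
size-2^1 implicants → -000  0-00  000-  1-10  10-0  101-
Unchecked terms (primes): -000, 0-00, 000-, 0111, 1-10, 10-0, 101-
Minterm coverage:
  m0 ⊆ -000,0-00,000-
  m1 ⊆ 000- [E]
  m7 ⊆ 0111 [E]
  m10 ⊆ 1-10,10-0,101-
E = {000-, 0111}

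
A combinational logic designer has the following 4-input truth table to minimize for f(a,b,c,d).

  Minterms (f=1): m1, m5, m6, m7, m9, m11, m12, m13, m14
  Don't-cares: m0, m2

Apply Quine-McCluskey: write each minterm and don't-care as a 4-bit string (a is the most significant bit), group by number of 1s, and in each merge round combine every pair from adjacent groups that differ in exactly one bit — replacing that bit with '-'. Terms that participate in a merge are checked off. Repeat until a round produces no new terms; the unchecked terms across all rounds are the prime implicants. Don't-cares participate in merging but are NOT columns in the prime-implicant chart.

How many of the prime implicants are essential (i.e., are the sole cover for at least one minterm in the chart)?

1

[col 0] 0000*, 0001*, 0010*, 0101*, 0110*, 0111*, 1001*, 1011*, 1100*, 1101*, 1110*
[col 1] -001*, -101*, -110, 0-01*, 0-10, 00-0, 000-, 01-1, 011-, 1-01*, 10-1, 11-0, 110-
[col 2] --01
Prime implicants: --01, -110, 0-10, 00-0, 000-, 01-1, 011-, 10-1, 11-0, 110-
PI chart (minterm → PIs covering it):
  1 | --01,000-
  5 | --01,01-1
  6 | -110,0-10,011-
  7 | 01-1,011-
  9 | --01,10-1
  11 | 10-1  (sole → essential)
  12 | 11-0,110-
  13 | --01,110-
  14 | -110,11-0
Essential prime implicants: 10-1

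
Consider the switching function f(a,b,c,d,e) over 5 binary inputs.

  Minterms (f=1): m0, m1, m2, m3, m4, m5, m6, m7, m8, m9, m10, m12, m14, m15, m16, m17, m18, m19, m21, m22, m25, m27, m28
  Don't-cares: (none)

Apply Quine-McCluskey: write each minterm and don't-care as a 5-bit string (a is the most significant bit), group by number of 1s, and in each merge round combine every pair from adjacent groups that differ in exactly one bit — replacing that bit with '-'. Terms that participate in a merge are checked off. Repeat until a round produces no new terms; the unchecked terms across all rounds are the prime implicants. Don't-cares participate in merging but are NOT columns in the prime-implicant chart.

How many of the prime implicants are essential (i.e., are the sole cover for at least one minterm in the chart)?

Round 0: 00000✓ 00001✓ 00010✓ 00011✓ 00100✓ 00101✓ 00110✓ 00111✓ 01000✓ 01001✓ 01010✓ 01100✓ 01110✓ 01111✓ 10000✓ 10001✓ 10010✓ 10011✓ 10101✓ 10110✓ 11001✓ 11011✓ 11100✓
Round 1: -0000✓ -0001✓ -0010✓ -0011✓ -0101✓ -0110✓ -1001✓ -1100 0-000✓ 0-001✓ 0-010✓ 0-100✓ 0-110✓ 0-111✓ 00-00✓ 00-01✓ 00-10✓ 00-11✓ 000-0✓ 000-1✓ 0000-✓ 0001-✓ 001-0✓ 001-1✓ 0010-✓ 0011-✓ 01-00✓ 01-10✓ 010-0✓ 0100-✓ 011-0✓ 0111-✓ 1-001✓ 1-011✓ 10-01✓ 10-10✓ 100-0✓ 100-1✓ 1000-✓ 1001-✓ 110-1✓
Round 2: --001 -0-01 -0-10 -00-0✓ -00-1✓ -000-✓ -001-✓ 0--00✓ 0--10✓ 0-0-0✓ 0-00- 0-1-0✓ 0-11- 00--0✓ 00--1✓ 00-0-✓ 00-1-✓ 000--✓ 001--✓ 01--0✓ 1-0-1 100--✓
Round 3: -00-- 0---0 00---
PIs = {--001, -0-01, -0-10, -00--, -1100, 0---0, 0-00-, 0-11-, 00---, 1-0-1}
Coverage chart:
  m0: -00--,0---0,0-00-,00---
  m1: --001,-0-01,-00--,0-00-,00---
  m2: -0-10,-00--,0---0,00---
  m3: -00--,00---
  m4: 0---0,00---
  m5: -0-01,00---
  m6: -0-10,0---0,0-11-,00---
  m7: 0-11-,00---
  m8: 0---0,0-00-
  m9: --001,0-00-
  m10: 0---0 ←essential
  m12: -1100,0---0
  m14: 0---0,0-11-
  m15: 0-11- ←essential
  m16: -00-- ←essential
  m17: --001,-0-01,-00--,1-0-1
  m18: -0-10,-00--
  m19: -00--,1-0-1
  m21: -0-01 ←essential
  m22: -0-10 ←essential
  m25: --001,1-0-1
  m27: 1-0-1 ←essential
  m28: -1100 ←essential
Essential: -0-01, -0-10, -00--, -1100, 0---0, 0-11-, 1-0-1

7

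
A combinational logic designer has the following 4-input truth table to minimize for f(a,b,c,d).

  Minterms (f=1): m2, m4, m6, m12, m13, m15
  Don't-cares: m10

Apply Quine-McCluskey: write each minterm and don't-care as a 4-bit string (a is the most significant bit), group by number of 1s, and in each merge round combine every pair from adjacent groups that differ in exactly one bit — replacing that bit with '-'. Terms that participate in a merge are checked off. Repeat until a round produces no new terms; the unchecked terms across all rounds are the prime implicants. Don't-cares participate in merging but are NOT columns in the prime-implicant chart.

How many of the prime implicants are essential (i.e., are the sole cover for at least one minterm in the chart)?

1

Round 0: 0010✓ 0100✓ 0110✓ 1010✓ 1100✓ 1101✓ 1111✓
Round 1: -010 -100 0-10 01-0 11-1 110-
PIs = {-010, -100, 0-10, 01-0, 11-1, 110-}
Coverage chart:
  m2: -010,0-10
  m4: -100,01-0
  m6: 0-10,01-0
  m12: -100,110-
  m13: 11-1,110-
  m15: 11-1 ←essential
Essential: 11-1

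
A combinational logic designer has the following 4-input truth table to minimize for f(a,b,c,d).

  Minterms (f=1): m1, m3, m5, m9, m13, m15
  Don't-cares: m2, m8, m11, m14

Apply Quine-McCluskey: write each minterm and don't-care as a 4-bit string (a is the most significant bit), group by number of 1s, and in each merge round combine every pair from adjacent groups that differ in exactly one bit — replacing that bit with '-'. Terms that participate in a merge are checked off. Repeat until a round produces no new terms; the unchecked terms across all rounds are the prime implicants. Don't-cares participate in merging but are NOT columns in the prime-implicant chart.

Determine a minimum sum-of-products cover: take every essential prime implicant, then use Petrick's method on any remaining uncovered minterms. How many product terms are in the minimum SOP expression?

3

Round 0: 0001✓ 0010✓ 0011✓ 0101✓ 1000✓ 1001✓ 1011✓ 1101✓ 1110✓ 1111✓
Round 1: -001✓ -011✓ -101✓ 0-01✓ 00-1✓ 001- 1-01✓ 1-11✓ 10-1✓ 100- 11-1✓ 111-
Round 2: --01 -0-1 1--1
PIs = {--01, -0-1, 001-, 1--1, 100-, 111-}
Coverage chart:
  m1: --01,-0-1
  m3: -0-1,001-
  m5: --01 ←essential
  m9: --01,-0-1,1--1,100-
  m13: --01,1--1
  m15: 1--1,111-
Essential: --01
Petrick residual → -0-1, 1--1
Min cover (3 terms): c'd + b'd + ad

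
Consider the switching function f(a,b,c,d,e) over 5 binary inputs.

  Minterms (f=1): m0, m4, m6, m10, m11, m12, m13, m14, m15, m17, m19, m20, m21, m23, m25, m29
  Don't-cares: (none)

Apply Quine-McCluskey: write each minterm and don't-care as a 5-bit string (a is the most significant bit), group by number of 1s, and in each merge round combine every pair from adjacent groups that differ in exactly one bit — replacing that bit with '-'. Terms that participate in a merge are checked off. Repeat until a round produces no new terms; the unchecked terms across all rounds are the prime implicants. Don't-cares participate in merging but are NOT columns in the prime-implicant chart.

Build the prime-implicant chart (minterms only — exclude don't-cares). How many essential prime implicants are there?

[col 0] 00000*, 00100*, 00110*, 01010*, 01011*, 01100*, 01101*, 01110*, 01111*, 10001*, 10011*, 10100*, 10101*, 10111*, 11001*, 11101*
[col 1] -0100, -1101, 0-100*, 0-110*, 00-00, 001-0*, 01-10*, 01-11*, 0101-*, 011-0*, 011-1*, 0110-*, 0111-*, 1-001*, 1-101*, 10-01*, 10-11*, 100-1*, 101-1*, 1010-, 11-01*
[col 2] 0-1-0, 01-1-, 011--, 1--01, 10--1
Prime implicants: -0100, -1101, 0-1-0, 00-00, 01-1-, 011--, 1--01, 10--1, 1010-
PI chart (minterm → PIs covering it):
  0 | 00-00  (sole → essential)
  4 | -0100,0-1-0,00-00
  6 | 0-1-0  (sole → essential)
  10 | 01-1-  (sole → essential)
  11 | 01-1-  (sole → essential)
  12 | 0-1-0,011--
  13 | -1101,011--
  14 | 0-1-0,01-1-,011--
  15 | 01-1-,011--
  17 | 1--01,10--1
  19 | 10--1  (sole → essential)
  20 | -0100,1010-
  21 | 1--01,10--1,1010-
  23 | 10--1  (sole → essential)
  25 | 1--01  (sole → essential)
  29 | -1101,1--01
Essential prime implicants: 0-1-0, 00-00, 01-1-, 1--01, 10--1

5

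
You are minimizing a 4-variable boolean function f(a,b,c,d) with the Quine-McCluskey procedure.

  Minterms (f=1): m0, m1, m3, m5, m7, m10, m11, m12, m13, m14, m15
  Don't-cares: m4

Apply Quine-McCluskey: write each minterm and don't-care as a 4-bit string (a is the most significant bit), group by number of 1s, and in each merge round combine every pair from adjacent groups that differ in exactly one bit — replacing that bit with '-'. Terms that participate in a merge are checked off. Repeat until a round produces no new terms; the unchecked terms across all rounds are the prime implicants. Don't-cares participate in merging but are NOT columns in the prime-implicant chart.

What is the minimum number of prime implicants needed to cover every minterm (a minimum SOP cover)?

Round 0: 0000✓ 0001✓ 0011✓ 0100✓ 0101✓ 0111✓ 1010✓ 1011✓ 1100✓ 1101✓ 1110✓ 1111✓
Round 1: -011✓ -100✓ -101✓ -111✓ 0-00✓ 0-01✓ 0-11✓ 00-1✓ 000-✓ 01-1✓ 010-✓ 1-10✓ 1-11✓ 101-✓ 11-0✓ 11-1✓ 110-✓ 111-✓
Round 2: --11 -1-1 -10- 0--1 0-0- 1-1- 11--
PIs = {--11, -1-1, -10-, 0--1, 0-0-, 1-1-, 11--}
Coverage chart:
  m0: 0-0- ←essential
  m1: 0--1,0-0-
  m3: --11,0--1
  m5: -1-1,-10-,0--1,0-0-
  m7: --11,-1-1,0--1
  m10: 1-1- ←essential
  m11: --11,1-1-
  m12: -10-,11--
  m13: -1-1,-10-,11--
  m14: 1-1-,11--
  m15: --11,-1-1,1-1-,11--
Essential: 0-0-, 1-1-
Petrick residual → --11, -10-
Min cover (4 terms): cd + bc' + a'c' + ac

4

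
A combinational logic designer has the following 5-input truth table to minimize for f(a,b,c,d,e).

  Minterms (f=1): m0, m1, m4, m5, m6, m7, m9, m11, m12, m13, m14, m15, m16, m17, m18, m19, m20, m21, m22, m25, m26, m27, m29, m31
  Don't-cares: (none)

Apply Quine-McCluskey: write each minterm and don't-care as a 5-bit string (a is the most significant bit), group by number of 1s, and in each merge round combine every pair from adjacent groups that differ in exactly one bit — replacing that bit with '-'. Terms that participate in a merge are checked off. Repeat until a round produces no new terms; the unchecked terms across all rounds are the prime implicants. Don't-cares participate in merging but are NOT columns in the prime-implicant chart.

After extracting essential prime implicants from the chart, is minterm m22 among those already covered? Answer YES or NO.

Round 0: 00000✓ 00001✓ 00100✓ 00101✓ 00110✓ 00111✓ 01001✓ 01011✓ 01100✓ 01101✓ 01110✓ 01111✓ 10000✓ 10001✓ 10010✓ 10011✓ 10100✓ 10101✓ 10110✓ 11001✓ 11010✓ 11011✓ 11101✓ 11111✓
Round 1: -0000✓ -0001✓ -0100✓ -0101✓ -0110✓ -1001✓ -1011✓ -1101✓ -1111✓ 0-001✓ 0-100✓ 0-101✓ 0-110✓ 0-111✓ 00-00✓ 00-01✓ 0000-✓ 001-0✓ 001-1✓ 0010-✓ 0011-✓ 01-01✓ 01-11✓ 010-1✓ 011-0✓ 011-1✓ 0110-✓ 0111-✓ 1-001✓ 1-010✓ 1-011✓ 1-101✓ 10-00✓ 10-01✓ 10-10✓ 100-0✓ 100-1✓ 1000-✓ 1001-✓ 101-0✓ 1010-✓ 11-01✓ 11-11✓ 110-1✓ 1101-✓ 111-1✓
Round 2: --001✓ --101✓ -0-00✓ -0-01✓ -000-✓ -01-0 -010-✓ -1-01✓ -1-11✓ -10-1✓ -11-1✓ 0--01✓ 0-1-0✓ 0-1-1✓ 0-10-✓ 0-11-✓ 00-0-✓ 001--✓ 01--1✓ 011--✓ 1--01✓ 1-0-1 1-01- 10--0 10-0-✓ 100-- 11--1✓
Round 3: ---01 -0-0- -1--1 0-1--
PIs = {---01, -0-0-, -01-0, -1--1, 0-1--, 1-0-1, 1-01-, 10--0, 100--}
Coverage chart:
  m0: -0-0- ←essential
  m1: ---01,-0-0-
  m4: -0-0-,-01-0,0-1--
  m5: ---01,-0-0-,0-1--
  m6: -01-0,0-1--
  m7: 0-1-- ←essential
  m9: ---01,-1--1
  m11: -1--1 ←essential
  m12: 0-1-- ←essential
  m13: ---01,-1--1,0-1--
  m14: 0-1-- ←essential
  m15: -1--1,0-1--
  m16: -0-0-,10--0,100--
  m17: ---01,-0-0-,1-0-1,100--
  m18: 1-01-,10--0,100--
  m19: 1-0-1,1-01-,100--
  m20: -0-0-,-01-0,10--0
  m21: ---01,-0-0-
  m22: -01-0,10--0
  m25: ---01,-1--1,1-0-1
  m26: 1-01- ←essential
  m27: -1--1,1-0-1,1-01-
  m29: ---01,-1--1
  m31: -1--1 ←essential
Essential: -0-0-, -1--1, 0-1--, 1-01-

NO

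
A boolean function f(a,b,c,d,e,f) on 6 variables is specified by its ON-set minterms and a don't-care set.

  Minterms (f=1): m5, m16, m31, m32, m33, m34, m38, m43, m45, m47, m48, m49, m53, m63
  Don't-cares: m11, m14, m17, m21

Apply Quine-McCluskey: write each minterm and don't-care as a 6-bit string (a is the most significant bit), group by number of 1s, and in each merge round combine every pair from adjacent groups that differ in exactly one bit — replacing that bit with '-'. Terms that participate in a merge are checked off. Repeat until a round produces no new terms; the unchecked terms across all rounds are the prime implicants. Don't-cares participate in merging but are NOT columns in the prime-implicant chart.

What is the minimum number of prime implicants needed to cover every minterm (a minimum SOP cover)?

[col 0] 000101*, 001011*, 001110, 010000*, 010001*, 010101*, 011111*, 100000*, 100001*, 100010*, 100110*, 101011*, 101101*, 101111*, 110000*, 110001*, 110101*, 111111*
[col 1] -01011, -10000*, -10001*, -10101*, -11111, 0-0101, 010-01*, 01000-*, 1-0000*, 1-0001*, 1-1111, 100-10, 1000-0, 10000-*, 101-11, 1011-1, 110-01*, 11000-*
[col 2] -10-01, -1000-, 1-000-
Prime implicants: -01011, -10-01, -1000-, -11111, 0-0101, 001110, 1-000-, 1-1111, 100-10, 1000-0, 101-11, 1011-1
PI chart (minterm → PIs covering it):
  5 | 0-0101  (sole → essential)
  16 | -1000-  (sole → essential)
  31 | -11111  (sole → essential)
  32 | 1-000-,1000-0
  33 | 1-000-  (sole → essential)
  34 | 100-10,1000-0
  38 | 100-10  (sole → essential)
  43 | -01011,101-11
  45 | 1011-1  (sole → essential)
  47 | 1-1111,101-11,1011-1
  48 | -1000-,1-000-
  49 | -10-01,-1000-,1-000-
  53 | -10-01  (sole → essential)
  63 | -11111,1-1111
Essential prime implicants: -10-01, -1000-, -11111, 0-0101, 1-000-, 100-10, 1011-1
Petrick residual → -01011
Minimum SOP uses 8 PIs: b'cd'ef + bc'e'f + bc'd'e' + bcdef + a'c'de'f + ac'd'e' + ab'c'ef' + ab'cdf

8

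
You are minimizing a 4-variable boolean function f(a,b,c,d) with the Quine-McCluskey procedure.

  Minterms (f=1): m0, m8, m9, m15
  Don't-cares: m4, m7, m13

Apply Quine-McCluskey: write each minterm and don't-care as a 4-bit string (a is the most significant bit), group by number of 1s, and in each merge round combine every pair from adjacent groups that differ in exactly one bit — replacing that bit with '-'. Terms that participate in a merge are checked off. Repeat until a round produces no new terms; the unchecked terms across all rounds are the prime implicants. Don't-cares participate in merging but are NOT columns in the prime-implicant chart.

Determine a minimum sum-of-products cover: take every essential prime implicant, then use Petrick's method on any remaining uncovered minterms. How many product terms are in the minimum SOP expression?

3

[col 0] 0000*, 0100*, 0111*, 1000*, 1001*, 1101*, 1111*
[col 1] -000, -111, 0-00, 1-01, 100-, 11-1
Prime implicants: -000, -111, 0-00, 1-01, 100-, 11-1
PI chart (minterm → PIs covering it):
  0 | -000,0-00
  8 | -000,100-
  9 | 1-01,100-
  15 | -111,11-1
(no essential prime implicants)
Petrick residual → -000, -111, 1-01
Minimum SOP uses 3 PIs: b'c'd' + bcd + ac'd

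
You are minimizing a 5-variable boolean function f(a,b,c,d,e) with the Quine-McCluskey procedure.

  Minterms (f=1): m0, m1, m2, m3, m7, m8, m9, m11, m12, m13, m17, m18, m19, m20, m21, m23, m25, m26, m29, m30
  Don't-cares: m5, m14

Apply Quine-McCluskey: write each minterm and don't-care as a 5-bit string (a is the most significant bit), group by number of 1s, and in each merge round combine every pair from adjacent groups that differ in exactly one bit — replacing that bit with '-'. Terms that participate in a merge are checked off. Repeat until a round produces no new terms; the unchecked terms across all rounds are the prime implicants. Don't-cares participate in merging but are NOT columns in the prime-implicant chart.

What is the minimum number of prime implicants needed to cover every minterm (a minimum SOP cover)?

size-2^0 implicants → 00000(✓)  00001(✓)  00010(✓)  00011(✓)  00101(✓)  00111(✓)  01000(✓)  01001(✓)  01011(✓)  01100(✓)  01101(✓)  01110(✓)  10001(✓)  10010(✓)  10011(✓)  10100(✓)  10101(✓)  10111(✓)  11001(✓)  11010(✓)  11101(✓)  11110(✓)
size-2^1 implicants → -0001(✓)  -0010(✓)  -0011(✓)  -0101(✓)  -0111(✓)  -1001(✓)  -1101(✓)  -1110  0-000(✓)  0-001(✓)  0-011(✓)  0-101(✓)  00-01(✓)  00-11(✓)  000-0(✓)  000-1(✓)  0000-(✓)  0001-(✓)  001-1(✓)  01-00(✓)  01-01(✓)  010-1(✓)  0100-(✓)  011-0  0110-(✓)  1-001(✓)  1-010  1-101(✓)  10-01(✓)  10-11(✓)  100-1(✓)  1001-(✓)  101-1(✓)  1010-  11-01(✓)  11-10
size-2^2 implicants → --001(✓)  --101(✓)  -0-01(✓)  -0-11(✓)  -00-1(✓)  -001-  -01-1(✓)  -1-01(✓)  0--01(✓)  0-0-1  0-00-  00--1(✓)  000--  01-0-  1--01(✓)  10--1(✓)
size-2^3 implicants → ---01  -0--1
Unchecked terms (primes): ---01, -0--1, -001-, -1110, 0-0-1, 0-00-, 000--, 01-0-, 011-0, 1-010, 1010-, 11-10
Minterm coverage:
  m0 ⊆ 0-00-,000--
  m1 ⊆ ---01,-0--1,0-0-1,0-00-,000--
  m2 ⊆ -001-,000--
  m3 ⊆ -0--1,-001-,0-0-1,000--
  m7 ⊆ -0--1 [E]
  m8 ⊆ 0-00-,01-0-
  m9 ⊆ ---01,0-0-1,0-00-,01-0-
  m11 ⊆ 0-0-1 [E]
  m12 ⊆ 01-0-,011-0
  m13 ⊆ ---01,01-0-
  m17 ⊆ ---01,-0--1
  m18 ⊆ -001-,1-010
  m19 ⊆ -0--1,-001-
  m20 ⊆ 1010- [E]
  m21 ⊆ ---01,-0--1,1010-
  m23 ⊆ -0--1 [E]
  m25 ⊆ ---01 [E]
  m26 ⊆ 1-010,11-10
  m29 ⊆ ---01 [E]
  m30 ⊆ -1110,11-10
E = {---01, -0--1, 0-0-1, 1010-}
Petrick residual → -001-, 0-00-, 01-0-, 11-10
Cover = d'e + b'e + b'c'd + a'c'e + a'c'd' + a'bd' + ab'cd' + abde'  |cover|=8

8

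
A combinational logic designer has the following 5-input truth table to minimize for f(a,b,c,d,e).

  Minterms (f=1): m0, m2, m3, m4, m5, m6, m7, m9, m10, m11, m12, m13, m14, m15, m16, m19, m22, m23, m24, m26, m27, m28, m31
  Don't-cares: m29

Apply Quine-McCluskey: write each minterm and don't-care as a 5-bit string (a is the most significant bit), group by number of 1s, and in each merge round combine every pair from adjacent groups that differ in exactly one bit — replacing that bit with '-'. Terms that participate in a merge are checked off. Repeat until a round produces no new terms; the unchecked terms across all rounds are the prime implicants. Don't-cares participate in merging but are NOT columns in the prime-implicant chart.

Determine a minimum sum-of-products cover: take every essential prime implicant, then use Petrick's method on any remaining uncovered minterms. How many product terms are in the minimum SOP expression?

[col 0] 00000*, 00010*, 00011*, 00100*, 00101*, 00110*, 00111*, 01001*, 01010*, 01011*, 01100*, 01101*, 01110*, 01111*, 10000*, 10011*, 10110*, 10111*, 11000*, 11010*, 11011*, 11100*, 11101*, 11111*
[col 1] -0000, -0011*, -0110*, -0111*, -1010*, -1011*, -1100*, -1101*, -1111*, 0-010*, 0-011*, 0-100*, 0-101*, 0-110*, 0-111*, 00-00*, 00-10*, 00-11*, 000-0*, 0001-*, 001-0*, 001-1*, 0010-*, 0011-*, 01-01*, 01-10*, 01-11*, 010-1*, 0101-*, 011-0*, 011-1*, 0110-*, 0111-*, 1-000, 1-011*, 1-111*, 10-11*, 1011-*, 11-00, 11-11*, 110-0, 1101-*, 111-1*, 1110-*
[col 2] --011*, --111*, -0-11*, -011-, -1-11*, -101-, -11-1, -110-, 0--10*, 0--11*, 0-01-*, 0-1-0*, 0-1-1*, 0-10-*, 0-11-*, 00--0, 00-1-*, 001--*, 01--1, 01-1-*, 011--*, 1--11*
[col 3] ---11, 0--1-, 0-1--
Prime implicants: ---11, -0000, -011-, -101-, -11-1, -110-, 0--1-, 0-1--, 00--0, 01--1, 1-000, 11-00, 110-0
PI chart (minterm → PIs covering it):
  0 | -0000,00--0
  2 | 0--1-,00--0
  3 | ---11,0--1-
  4 | 0-1--,00--0
  5 | 0-1--  (sole → essential)
  6 | -011-,0--1-,0-1--,00--0
  7 | ---11,-011-,0--1-,0-1--
  9 | 01--1  (sole → essential)
  10 | -101-,0--1-
  11 | ---11,-101-,0--1-,01--1
  12 | -110-,0-1--
  13 | -11-1,-110-,0-1--,01--1
  14 | 0--1-,0-1--
  15 | ---11,-11-1,0--1-,0-1--,01--1
  16 | -0000,1-000
  19 | ---11  (sole → essential)
  22 | -011-  (sole → essential)
  23 | ---11,-011-
  24 | 1-000,11-00,110-0
  26 | -101-,110-0
  27 | ---11,-101-
  28 | -110-,11-00
  31 | ---11,-11-1
Essential prime implicants: ---11, -011-, 0-1--, 01--1
Petrick residual → -0000, -101-, 0--1-, 11-00
Minimum SOP uses 8 PIs: de + b'c'd'e' + b'cd + bc'd + a'd + a'c + a'be + abd'e'

8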